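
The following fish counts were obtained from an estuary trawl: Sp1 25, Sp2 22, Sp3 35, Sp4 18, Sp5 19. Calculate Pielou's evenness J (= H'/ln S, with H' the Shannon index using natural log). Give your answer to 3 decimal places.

Total N = 25+22+35+18+19 = 119, so the proportions are 0.21008, 0.18487, 0.29412, 0.15126, 0.15966 (working shown to 5 dp, full precision carried).
H' = −Σ pᵢ ln pᵢ = −((-0.32778) + (-0.31208) + (-0.35993) + (-0.28569) + (-0.29293)) = 1.57843.
With S = 5 species, ln S = 1.60944, so J = 1.57843/1.60944 = 0.98073, i.e. 0.981 to 3 decimal places.

0.981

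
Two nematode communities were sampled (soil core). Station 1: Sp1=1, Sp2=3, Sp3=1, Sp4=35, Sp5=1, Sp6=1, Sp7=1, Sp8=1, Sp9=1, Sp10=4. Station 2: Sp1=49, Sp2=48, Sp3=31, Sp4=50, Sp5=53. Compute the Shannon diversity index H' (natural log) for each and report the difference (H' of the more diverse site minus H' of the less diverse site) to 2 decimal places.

0.42

Station 1: N=49, proportions 0.02041, 0.06122, 0.02041, 0.71429, 0.02041, 0.02041, 0.02041, 0.02041, 0.02041, 0.08163, giving H' = 1.17186 (working shown to 5 dp, full precision carried).
Station 2: N=231, proportions 0.21212, 0.20779, 0.1342, 0.21645, 0.22944, giving H' = 1.59395.
Difference = |1.17186 − 1.59395| = 0.42209, i.e. 0.42 to 2 decimal places.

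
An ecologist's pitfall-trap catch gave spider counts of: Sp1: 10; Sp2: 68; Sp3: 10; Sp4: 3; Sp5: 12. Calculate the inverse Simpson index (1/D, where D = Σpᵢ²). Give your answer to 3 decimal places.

2.132

Total N = 10+68+10+3+12 = 103, so the proportions are 0.097087, 0.660194, 0.097087, 0.029126, 0.116505 (working shown to 6 dp, full precision carried).
D = 0.097087² + 0.660194² + 0.097087² + 0.029126² + 0.116505² = 0.009426 + 0.435856 + 0.009426 + 0.000848 + 0.013573 = 0.469130.
So 1/D = 2.13161, i.e. 2.132 to 3 decimal places.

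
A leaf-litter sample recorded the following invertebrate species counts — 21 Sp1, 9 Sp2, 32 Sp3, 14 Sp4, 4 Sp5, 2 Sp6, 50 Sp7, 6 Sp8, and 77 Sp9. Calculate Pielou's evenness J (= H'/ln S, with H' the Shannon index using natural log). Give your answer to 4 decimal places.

0.7946

Total N = 21+9+32+14+4+2+50+6+77 = 215, so the proportions are 0.097674, 0.04186, 0.148837, 0.065116, 0.018605, 0.009302, 0.232558, 0.027907, 0.35814 (working shown to 6 dp, full precision carried).
H' = −Σ pᵢ ln pᵢ = −((-0.227202) + (-0.132841) + (-0.283520) + (-0.177870) + (-0.074127) + (-0.043512) + (-0.339213) + (-0.099876) + (-0.367749)) = 1.745910.
With S = 9 species, ln S = 2.197225, so J = 1.745910/2.197225 = 0.794598, i.e. 0.7946 to 4 decimal places.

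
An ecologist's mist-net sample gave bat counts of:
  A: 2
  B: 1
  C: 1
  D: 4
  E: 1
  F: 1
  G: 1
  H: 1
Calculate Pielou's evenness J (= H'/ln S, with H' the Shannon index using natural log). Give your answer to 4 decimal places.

0.9172

Total N = 2+1+1+4+1+1+1+1 = 12, so the proportions are 0.166667, 0.083333, 0.083333, 0.333333, 0.083333, 0.083333, 0.083333, 0.083333 (working shown to 6 dp, full precision carried).
H' = −Σ pᵢ ln pᵢ = −((-0.298627) + (-0.207076) + (-0.207076) + (-0.366204) + (-0.207076) + (-0.207076) + (-0.207076) + (-0.207076)) = 1.907284.
With S = 8 species, ln S = 2.079442, so J = 1.907284/2.079442 = 0.917210, i.e. 0.9172 to 4 decimal places.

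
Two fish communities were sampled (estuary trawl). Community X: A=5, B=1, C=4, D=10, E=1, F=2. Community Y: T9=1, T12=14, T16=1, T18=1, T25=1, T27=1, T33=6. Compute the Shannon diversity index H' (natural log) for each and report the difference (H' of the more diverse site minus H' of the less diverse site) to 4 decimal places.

Community X: N=23, proportions 0.217391, 0.043478, 0.173913, 0.434783, 0.043478, 0.086957, giving H' = 1.483124 (working shown to 6 dp, full precision carried).
Community Y: N=25, proportions 0.04, 0.56, 0.04, 0.04, 0.04, 0.04, 0.24, giving H' = 1.310981.
Difference = |1.483124 − 1.310981| = 0.172143, i.e. 0.1721 to 4 decimal places.

0.1721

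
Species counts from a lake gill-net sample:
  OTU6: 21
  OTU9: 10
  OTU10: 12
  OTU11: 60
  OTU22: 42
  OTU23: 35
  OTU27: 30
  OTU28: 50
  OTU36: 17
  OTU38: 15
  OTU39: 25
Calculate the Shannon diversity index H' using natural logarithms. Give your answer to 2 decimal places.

2.25

Total N = 21+10+12+60+42+35+30+50+17+15+25 = 317, so the proportions are 0.0662, 0.0315, 0.0379, 0.1893, 0.1325, 0.1104, 0.0946, 0.1577, 0.0536, 0.0473, 0.0789 (working shown to 4 dp, full precision carried).
Each pᵢ ln pᵢ term: 0.0662×(-2.7144)=-0.1798, 0.0315×(-3.4563)=-0.1090, 0.0379×(-3.2740)=-0.1239, 0.1893×(-1.6646)=-0.3151, 0.1325×(-2.0212)=-0.2678, 0.1104×(-2.2036)=-0.2433, 0.0946×(-2.3577)=-0.2231, 0.1577×(-1.8469)=-0.2913, 0.0536×(-2.9257)=-0.1569, 0.0473×(-3.0509)=-0.1444, 0.0789×(-2.5400)=-0.2003.
Sum = -2.2549, so H' = 2.25.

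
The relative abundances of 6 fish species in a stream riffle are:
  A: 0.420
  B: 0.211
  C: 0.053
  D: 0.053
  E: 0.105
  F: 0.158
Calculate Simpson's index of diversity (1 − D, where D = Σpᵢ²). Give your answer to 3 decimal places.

D = 0.42² + 0.211² + 0.053² + 0.053² + 0.105² + 0.158² = 0.17640 + 0.04452 + 0.00281 + 0.00281 + 0.01102 + 0.02496 = 0.26253 (working shown to 5 dp, full precision carried).
So 1 − D = 0.73747, i.e. 0.737 to 3 decimal places.

0.737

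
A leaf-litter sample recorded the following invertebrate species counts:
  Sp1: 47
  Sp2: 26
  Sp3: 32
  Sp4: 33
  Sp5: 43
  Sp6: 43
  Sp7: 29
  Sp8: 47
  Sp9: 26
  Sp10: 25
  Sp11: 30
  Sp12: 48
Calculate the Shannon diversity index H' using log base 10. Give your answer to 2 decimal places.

Total N = 47+26+32+33+43+43+29+47+26+25+30+48 = 429, so the proportions are 0.1096, 0.0606, 0.0746, 0.0769, 0.1002, 0.1002, 0.0676, 0.1096, 0.0606, 0.0583, 0.0699, 0.1119 (working shown to 4 dp, full precision carried).
Each pᵢ log₁₀ pᵢ term: 0.1096×(-0.9604)=-0.1052, 0.0606×(-1.2175)=-0.0738, 0.0746×(-1.1273)=-0.0841, 0.0769×(-1.1139)=-0.0857, 0.1002×(-0.9990)=-0.1001, 0.1002×(-0.9990)=-0.1001, 0.0676×(-1.1701)=-0.0791, 0.1096×(-0.9604)=-0.1052, 0.0606×(-1.2175)=-0.0738, 0.0583×(-1.2345)=-0.0719, 0.0699×(-1.1553)=-0.0808, 0.1119×(-0.9512)=-0.1064.
Sum = -1.0663, so H' = 1.07.

1.07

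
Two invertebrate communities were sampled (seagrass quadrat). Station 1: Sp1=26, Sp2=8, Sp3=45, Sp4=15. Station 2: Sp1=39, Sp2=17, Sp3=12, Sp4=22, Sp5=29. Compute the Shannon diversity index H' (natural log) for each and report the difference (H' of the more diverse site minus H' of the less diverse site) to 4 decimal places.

Station 1: N=94, proportions 0.276596, 0.085106, 0.478723, 0.159574, giving H' = 1.210671 (working shown to 6 dp, full precision carried).
Station 2: N=119, proportions 0.327731, 0.142857, 0.10084, 0.184874, 0.243697, giving H' = 1.531082.
Difference = |1.210671 − 1.531082| = 0.320411, i.e. 0.3204 to 4 decimal places.

0.3204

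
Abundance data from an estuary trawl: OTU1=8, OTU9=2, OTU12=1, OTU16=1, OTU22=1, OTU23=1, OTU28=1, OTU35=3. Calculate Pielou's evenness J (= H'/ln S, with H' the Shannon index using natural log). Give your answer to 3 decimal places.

Total N = 8+2+1+1+1+1+1+3 = 18, so the proportions are 0.44444, 0.11111, 0.05556, 0.05556, 0.05556, 0.05556, 0.05556, 0.16667 (working shown to 5 dp, full precision carried).
H' = −Σ pᵢ ln pᵢ = −((-0.36041) + (-0.24414) + (-0.16058) + (-0.16058) + (-0.16058) + (-0.16058) + (-0.16058) + (-0.29863)) = 1.70606.
With S = 8 species, ln S = 2.07944, so J = 1.70606/2.07944 = 0.82044, i.e. 0.820 to 3 decimal places.

0.820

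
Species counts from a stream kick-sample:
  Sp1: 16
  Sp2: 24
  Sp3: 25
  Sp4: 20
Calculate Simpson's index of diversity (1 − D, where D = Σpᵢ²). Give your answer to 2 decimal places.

Total N = 16+24+25+20 = 85, so the proportions are 0.1882, 0.2824, 0.2941, 0.2353 (working shown to 4 dp, full precision carried).
D = 0.1882² + 0.2824² + 0.2941² + 0.2353² = 0.0354 + 0.0797 + 0.0865 + 0.0554 = 0.2570.
So 1 − D = 0.7430, i.e. 0.74 to 2 decimal places.

0.74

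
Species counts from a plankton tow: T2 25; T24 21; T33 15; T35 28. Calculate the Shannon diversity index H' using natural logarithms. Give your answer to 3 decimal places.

1.361

Total N = 25+21+15+28 = 89, so the proportions are 0.2809, 0.23596, 0.16854, 0.31461 (working shown to 5 dp, full precision carried).
Each pᵢ ln pᵢ term: 0.2809×(-1.26976)=-0.35667, 0.23596×(-1.44411)=-0.34075, 0.16854×(-1.78059)=-0.30010, 0.31461×(-1.15643)=-0.36382.
Sum = -1.36134, so H' = 1.361.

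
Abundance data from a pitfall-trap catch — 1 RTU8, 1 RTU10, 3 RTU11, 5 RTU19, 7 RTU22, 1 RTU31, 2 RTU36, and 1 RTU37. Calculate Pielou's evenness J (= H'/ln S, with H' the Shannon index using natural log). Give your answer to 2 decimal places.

0.86

Total N = 1+1+3+5+7+1+2+1 = 21, so the proportions are 0.0476, 0.0476, 0.1429, 0.2381, 0.3333, 0.0476, 0.0952, 0.0476 (working shown to 4 dp, full precision carried).
H' = −Σ pᵢ ln pᵢ = −((-0.1450) + (-0.1450) + (-0.2780) + (-0.3417) + (-0.3662) + (-0.1450) + (-0.2239) + (-0.1450)) = 1.7897.
With S = 8 species, ln S = 2.0794, so J = 1.7897/2.0794 = 0.8607, i.e. 0.86 to 2 decimal places.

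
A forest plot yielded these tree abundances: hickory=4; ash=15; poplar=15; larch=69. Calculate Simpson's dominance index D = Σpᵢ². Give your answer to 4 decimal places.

0.4927

Total N = 4+15+15+69 = 103, so the proportions are 0.038835, 0.145631, 0.145631, 0.669903 (working shown to 6 dp, full precision carried).
D = 0.038835² + 0.145631² + 0.145631² + 0.669903² = 0.001508 + 0.021208 + 0.021208 + 0.448770 = 0.492695.
To 4 decimal places, D = 0.4927.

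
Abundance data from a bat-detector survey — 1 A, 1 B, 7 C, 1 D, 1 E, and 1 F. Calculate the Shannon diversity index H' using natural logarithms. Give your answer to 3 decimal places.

Total N = 1+1+7+1+1+1 = 12, so the proportions are 0.08333, 0.08333, 0.58333, 0.08333, 0.08333, 0.08333 (working shown to 5 dp, full precision carried).
Each pᵢ ln pᵢ term: 0.08333×(-2.48491)=-0.20708, 0.08333×(-2.48491)=-0.20708, 0.58333×(-0.53900)=-0.31441, 0.08333×(-2.48491)=-0.20708, 0.08333×(-2.48491)=-0.20708, 0.08333×(-2.48491)=-0.20708.
Sum = -1.34979, so H' = 1.350.

1.350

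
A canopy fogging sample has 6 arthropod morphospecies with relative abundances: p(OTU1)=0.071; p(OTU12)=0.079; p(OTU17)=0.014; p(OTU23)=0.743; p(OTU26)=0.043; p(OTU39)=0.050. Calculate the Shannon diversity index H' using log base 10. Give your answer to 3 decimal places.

0.414

Each pᵢ log₁₀ pᵢ term (working shown to 5 dp, full precision carried): 0.071×(-1.14874)=-0.08156, 0.079×(-1.10237)=-0.08709, 0.014×(-1.85387)=-0.02595, 0.743×(-0.12901)=-0.09586, 0.043×(-1.36653)=-0.05876, 0.05×(-1.30103)=-0.06505.
Sum = -0.41427, so H' = 0.414.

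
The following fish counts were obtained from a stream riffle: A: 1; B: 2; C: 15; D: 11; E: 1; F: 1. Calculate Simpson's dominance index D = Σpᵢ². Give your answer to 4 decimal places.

Total N = 1+2+15+11+1+1 = 31, so the proportions are 0.032258, 0.064516, 0.483871, 0.354839, 0.032258, 0.032258 (working shown to 6 dp, full precision carried).
D = 0.032258² + 0.064516² + 0.483871² + 0.354839² + 0.032258² + 0.032258² = 0.001041 + 0.004162 + 0.234131 + 0.125911 + 0.001041 + 0.001041 = 0.367326.
To 4 decimal places, D = 0.3673.

0.3673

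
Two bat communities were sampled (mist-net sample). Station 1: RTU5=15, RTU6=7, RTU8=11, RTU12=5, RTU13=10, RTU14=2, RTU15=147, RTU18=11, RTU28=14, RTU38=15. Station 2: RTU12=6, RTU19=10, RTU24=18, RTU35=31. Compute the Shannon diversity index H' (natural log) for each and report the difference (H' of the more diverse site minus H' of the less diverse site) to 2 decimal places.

0.24

Station 1: N=237, proportions 0.0633, 0.0295, 0.0464, 0.0211, 0.0422, 0.0084, 0.6203, 0.0464, 0.0591, 0.0633, giving H' = 1.4570 (working shown to 4 dp, full precision carried).
Station 2: N=65, proportions 0.0923, 0.1538, 0.2769, 0.4769, giving H' = 1.2166.
Difference = |1.4570 − 1.2166| = 0.2404, i.e. 0.24 to 2 decimal places.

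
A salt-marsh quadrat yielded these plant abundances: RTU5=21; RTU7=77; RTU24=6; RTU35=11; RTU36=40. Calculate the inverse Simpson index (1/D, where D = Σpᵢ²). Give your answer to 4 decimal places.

2.9562

Total N = 21+77+6+11+40 = 155, so the proportions are 0.1354839, 0.4967742, 0.0387097, 0.0709677, 0.2580645 (working shown to 7 dp, full precision carried).
D = 0.1354839² + 0.4967742² + 0.0387097² + 0.0709677² + 0.2580645² = 0.0183559 + 0.2467846 + 0.0014984 + 0.0050364 + 0.0665973 = 0.3382726.
So 1/D = 2.956195, i.e. 2.9562 to 4 decimal places.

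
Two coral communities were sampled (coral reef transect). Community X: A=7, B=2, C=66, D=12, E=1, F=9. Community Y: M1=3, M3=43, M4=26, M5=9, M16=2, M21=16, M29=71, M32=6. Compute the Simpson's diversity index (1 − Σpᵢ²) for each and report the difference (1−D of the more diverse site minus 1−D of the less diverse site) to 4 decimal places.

Community X: N=97, proportions 0.0721649, 0.0206186, 0.6804124, 0.1237113, 0.0103093, 0.0927835, giving 1−D = 0.5073865 (working shown to 7 dp, full precision carried).
Community Y: N=176, proportions 0.0170455, 0.2443182, 0.1477273, 0.0511364, 0.0113636, 0.0909091, 0.4034091, 0.0340909, giving 1−D = 0.7432851.
Difference = |0.5073865 − 0.7432851| = 0.2358986, i.e. 0.2359 to 4 decimal places.

0.2359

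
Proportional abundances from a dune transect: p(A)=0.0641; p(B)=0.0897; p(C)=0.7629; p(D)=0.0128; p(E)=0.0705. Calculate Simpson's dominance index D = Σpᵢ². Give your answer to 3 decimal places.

0.599

D = 0.0641² + 0.0897² + 0.7629² + 0.0128² + 0.0705² = 0.00411 + 0.00805 + 0.58202 + 0.00016 + 0.00497 = 0.59931 (working shown to 5 dp, full precision carried).
To 3 decimal places, D = 0.599.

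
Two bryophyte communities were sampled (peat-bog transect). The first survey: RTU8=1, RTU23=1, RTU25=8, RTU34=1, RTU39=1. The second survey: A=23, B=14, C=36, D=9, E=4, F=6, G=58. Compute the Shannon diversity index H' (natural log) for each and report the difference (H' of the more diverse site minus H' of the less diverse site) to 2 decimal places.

0.51

The first survey: N=12, proportions 0.0833, 0.0833, 0.6667, 0.0833, 0.0833, giving H' = 1.0986 (working shown to 4 dp, full precision carried).
The second survey: N=150, proportions 0.1533, 0.0933, 0.24, 0.06, 0.0267, 0.04, 0.3867, giving H' = 1.6130.
Difference = |1.0986 − 1.6130| = 0.5144, i.e. 0.51 to 2 decimal places.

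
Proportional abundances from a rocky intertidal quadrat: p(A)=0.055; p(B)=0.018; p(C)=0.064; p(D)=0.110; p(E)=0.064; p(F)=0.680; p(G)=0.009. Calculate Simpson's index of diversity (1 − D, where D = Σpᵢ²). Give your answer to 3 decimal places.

0.514

D = 0.055² + 0.018² + 0.064² + 0.11² + 0.064² + 0.68² + 0.009² = 0.00302 + 0.00032 + 0.00410 + 0.01210 + 0.00410 + 0.46240 + 0.00008 = 0.48612 (working shown to 5 dp, full precision carried).
So 1 − D = 0.51388, i.e. 0.514 to 3 decimal places.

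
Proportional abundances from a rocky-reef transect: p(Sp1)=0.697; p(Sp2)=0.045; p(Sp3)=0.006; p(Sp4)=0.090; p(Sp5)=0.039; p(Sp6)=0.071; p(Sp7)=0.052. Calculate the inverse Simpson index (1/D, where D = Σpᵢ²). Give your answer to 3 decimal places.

1.979

D = 0.697² + 0.045² + 0.006² + 0.09² + 0.039² + 0.071² + 0.052² = 0.485809 + 0.002025 + 0.000036 + 0.008100 + 0.001521 + 0.005041 + 0.002704 = 0.505236 (working shown to 6 dp, full precision carried).
So 1/D = 1.97927, i.e. 1.979 to 3 decimal places.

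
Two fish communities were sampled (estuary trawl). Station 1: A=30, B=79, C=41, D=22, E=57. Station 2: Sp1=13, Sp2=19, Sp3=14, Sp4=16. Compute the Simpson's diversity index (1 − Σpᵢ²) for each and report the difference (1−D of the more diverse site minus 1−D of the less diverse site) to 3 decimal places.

0.016

Station 1: N=229, proportions 0.131, 0.34498, 0.17904, 0.09607, 0.24891, giving 1−D = 0.76059 (working shown to 5 dp, full precision carried).
Station 2: N=62, proportions 0.20968, 0.30645, 0.22581, 0.25806, giving 1−D = 0.74454.
Difference = |0.76059 − 0.74454| = 0.01605, i.e. 0.016 to 3 decimal places.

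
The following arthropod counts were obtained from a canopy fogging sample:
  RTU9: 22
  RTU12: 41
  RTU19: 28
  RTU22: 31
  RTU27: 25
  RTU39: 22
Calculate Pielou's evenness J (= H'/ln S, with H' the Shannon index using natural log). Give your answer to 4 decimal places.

Total N = 22+41+28+31+25+22 = 169, so the proportions are 0.130178, 0.242604, 0.16568, 0.183432, 0.147929, 0.130178 (working shown to 6 dp, full precision carried).
H' = −Σ pᵢ ln pᵢ = −((-0.265413) + (-0.343606) + (-0.297843) + (-0.311084) + (-0.282696) + (-0.265413)) = 1.766055.
With S = 6 species, ln S = 1.791759, so J = 1.766055/1.791759 = 0.985654, i.e. 0.9857 to 4 decimal places.

0.9857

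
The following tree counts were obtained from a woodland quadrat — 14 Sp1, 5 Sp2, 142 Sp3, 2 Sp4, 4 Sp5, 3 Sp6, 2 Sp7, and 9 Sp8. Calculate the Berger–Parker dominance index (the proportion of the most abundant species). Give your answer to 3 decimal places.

Total N = 14+5+142+2+4+3+2+9 = 181, so the proportions are 0.07735, 0.02762, 0.78453, 0.01105, 0.0221, 0.01657, 0.01105, 0.04972 (working shown to 5 dp, full precision carried).
The largest proportion is 0.78453, i.e. d = 0.785 to 3 decimal places.

0.785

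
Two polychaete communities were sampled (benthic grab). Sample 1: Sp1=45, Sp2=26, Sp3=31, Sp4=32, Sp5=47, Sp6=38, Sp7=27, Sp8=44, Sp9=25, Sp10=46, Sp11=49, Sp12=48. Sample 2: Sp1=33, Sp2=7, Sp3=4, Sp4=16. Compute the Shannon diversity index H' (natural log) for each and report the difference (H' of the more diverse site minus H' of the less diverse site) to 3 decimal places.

Sample 1: N=458, proportions 0.098253, 0.056769, 0.067686, 0.069869, 0.10262, 0.082969, 0.058952, 0.09607, 0.054585, 0.100437, 0.106987, 0.104803, giving H' = 2.456234 (working shown to 6 dp, full precision carried).
Sample 2: N=60, proportions 0.55, 0.116667, 0.066667, 0.266667, giving H' = 1.112466.
Difference = |2.456234 − 1.112466| = 1.343768, i.e. 1.344 to 3 decimal places.

1.344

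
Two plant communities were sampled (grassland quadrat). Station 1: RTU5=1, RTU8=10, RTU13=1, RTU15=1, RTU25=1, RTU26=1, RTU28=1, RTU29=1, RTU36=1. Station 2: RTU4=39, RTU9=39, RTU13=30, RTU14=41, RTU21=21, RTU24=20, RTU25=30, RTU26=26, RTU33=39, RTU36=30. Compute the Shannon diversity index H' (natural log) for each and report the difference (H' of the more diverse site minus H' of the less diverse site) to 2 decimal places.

Station 1: N=18, proportions 0.0556, 0.5556, 0.0556, 0.0556, 0.0556, 0.0556, 0.0556, 0.0556, 0.0556, giving H' = 1.6112 (working shown to 4 dp, full precision carried).
Station 2: N=315, proportions 0.1238, 0.1238, 0.0952, 0.1302, 0.0667, 0.0635, 0.0952, 0.0825, 0.1238, 0.0952, giving H' = 2.2746.
Difference = |1.6112 − 2.2746| = 0.6634, i.e. 0.66 to 2 decimal places.

0.66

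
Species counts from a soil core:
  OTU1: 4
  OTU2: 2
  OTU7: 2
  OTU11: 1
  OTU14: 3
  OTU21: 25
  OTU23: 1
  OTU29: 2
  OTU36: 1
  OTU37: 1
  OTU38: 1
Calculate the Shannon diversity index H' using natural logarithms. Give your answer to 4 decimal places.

Total N = 4+2+2+1+3+25+1+2+1+1+1 = 43, so the proportions are 0.093023, 0.046512, 0.046512, 0.023256, 0.069767, 0.581395, 0.023256, 0.046512, 0.023256, 0.023256, 0.023256 (working shown to 6 dp, full precision carried).
Each pᵢ ln pᵢ term: 0.093023×(-2.374906)=-0.220921, 0.046512×(-3.068053)=-0.142700, 0.046512×(-3.068053)=-0.142700, 0.023256×(-3.761200)=-0.087470, 0.069767×(-2.662588)=-0.185762, 0.581395×(-0.542324)=-0.315305, 0.023256×(-3.761200)=-0.087470, 0.046512×(-3.068053)=-0.142700, 0.023256×(-3.761200)=-0.087470, 0.023256×(-3.761200)=-0.087470, 0.023256×(-3.761200)=-0.087470.
Sum = -1.587437, so H' = 1.5874.

1.5874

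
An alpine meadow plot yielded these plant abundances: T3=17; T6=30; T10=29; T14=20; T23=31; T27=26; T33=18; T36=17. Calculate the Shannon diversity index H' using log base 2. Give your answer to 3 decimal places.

Total N = 17+30+29+20+31+26+18+17 = 188, so the proportions are 0.09043, 0.15957, 0.15426, 0.10638, 0.16489, 0.1383, 0.09574, 0.09043 (working shown to 5 dp, full precision carried).
Each pᵢ log₂ pᵢ term: 0.09043×(-3.46713)=-0.31352, 0.15957×(-2.64770)=-0.42251, 0.15426×(-2.69661)=-0.41597, 0.10638×(-3.23266)=-0.34390, 0.16489×(-2.60039)=-0.42879, 0.1383×(-2.85415)=-0.39472, 0.09574×(-3.38466)=-0.32406, 0.09043×(-3.46713)=-0.31352.
Sum = -2.95698, so H' = 2.957.

2.957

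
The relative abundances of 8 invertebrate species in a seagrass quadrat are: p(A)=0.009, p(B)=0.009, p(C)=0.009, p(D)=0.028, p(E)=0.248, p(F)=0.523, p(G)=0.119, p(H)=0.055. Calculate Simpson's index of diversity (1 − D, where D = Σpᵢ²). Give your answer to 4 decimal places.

0.6468

D = 0.009² + 0.009² + 0.009² + 0.028² + 0.248² + 0.523² + 0.119² + 0.055² = 0.000081 + 0.000081 + 0.000081 + 0.000784 + 0.061504 + 0.273529 + 0.014161 + 0.003025 = 0.353246 (working shown to 6 dp, full precision carried).
So 1 − D = 0.646754, i.e. 0.6468 to 4 decimal places.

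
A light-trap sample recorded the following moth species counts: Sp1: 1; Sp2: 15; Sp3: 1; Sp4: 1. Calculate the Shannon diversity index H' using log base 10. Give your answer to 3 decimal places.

Total N = 1+15+1+1 = 18, so the proportions are 0.05556, 0.83333, 0.05556, 0.05556 (working shown to 5 dp, full precision carried).
Each pᵢ log₁₀ pᵢ term: 0.05556×(-1.25527)=-0.06974, 0.83333×(-0.07918)=-0.06598, 0.05556×(-1.25527)=-0.06974, 0.05556×(-1.25527)=-0.06974.
Sum = -0.27520, so H' = 0.275.

0.275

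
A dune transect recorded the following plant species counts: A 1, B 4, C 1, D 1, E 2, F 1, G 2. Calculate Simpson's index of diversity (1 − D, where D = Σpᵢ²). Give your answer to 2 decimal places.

Total N = 1+4+1+1+2+1+2 = 12, so the proportions are 0.0833, 0.3333, 0.0833, 0.0833, 0.1667, 0.0833, 0.1667 (working shown to 4 dp, full precision carried).
D = 0.0833² + 0.3333² + 0.0833² + 0.0833² + 0.1667² + 0.0833² + 0.1667² = 0.0069 + 0.1111 + 0.0069 + 0.0069 + 0.0278 + 0.0069 + 0.0278 = 0.1944.
So 1 − D = 0.8056, i.e. 0.81 to 2 decimal places.

0.81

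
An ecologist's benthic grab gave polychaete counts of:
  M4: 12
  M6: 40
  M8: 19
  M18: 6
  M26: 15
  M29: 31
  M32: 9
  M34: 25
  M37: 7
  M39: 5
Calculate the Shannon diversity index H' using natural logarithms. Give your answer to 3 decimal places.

Total N = 12+40+19+6+15+31+9+25+7+5 = 169, so the proportions are 0.07101, 0.23669, 0.11243, 0.0355, 0.08876, 0.18343, 0.05325, 0.14793, 0.04142, 0.02959 (working shown to 5 dp, full precision carried).
Each pᵢ ln pᵢ term: 0.07101×(-2.64499)=-0.18781, 0.23669×(-1.44102)=-0.34107, 0.11243×(-2.18546)=-0.24570, 0.0355×(-3.33814)=-0.11851, 0.08876×(-2.42185)=-0.21496, 0.18343×(-1.69591)=-0.31108, 0.05325×(-2.93267)=-0.15618, 0.14793×(-1.91102)=-0.28270, 0.04142×(-3.18399)=-0.13188, 0.02959×(-3.52046)=-0.10416.
Sum = -2.09405, so H' = 2.094.

2.094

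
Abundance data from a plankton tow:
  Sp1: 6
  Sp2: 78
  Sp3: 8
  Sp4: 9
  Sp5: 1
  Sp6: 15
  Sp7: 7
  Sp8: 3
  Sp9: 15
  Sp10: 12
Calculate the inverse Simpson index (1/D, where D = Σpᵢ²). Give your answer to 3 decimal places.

Total N = 6+78+8+9+1+15+7+3+15+12 = 154, so the proportions are 0.038961, 0.5064935, 0.0519481, 0.0584416, 0.0064935, 0.0974026, 0.0454545, 0.0194805, 0.0974026, 0.0779221 (working shown to 7 dp, full precision carried).
D = 0.038961² + 0.5064935² + 0.0519481² + 0.0584416² + 0.0064935² + 0.0974026² + 0.0454545² + 0.0194805² + 0.0974026² + 0.0779221² = 0.0015180 + 0.2565357 + 0.0026986 + 0.0034154 + 0.0000422 + 0.0094873 + 0.0020661 + 0.0003795 + 0.0094873 + 0.0060719 = 0.2917018.
So 1/D = 3.42816, i.e. 3.428 to 3 decimal places.

3.428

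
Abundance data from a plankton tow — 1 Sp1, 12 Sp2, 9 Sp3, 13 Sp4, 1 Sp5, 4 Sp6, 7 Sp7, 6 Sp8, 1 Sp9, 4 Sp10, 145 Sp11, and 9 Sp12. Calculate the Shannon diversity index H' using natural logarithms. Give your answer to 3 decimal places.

1.301

Total N = 1+12+9+13+1+4+7+6+1+4+145+9 = 212, so the proportions are 0.00472, 0.0566, 0.04245, 0.06132, 0.00472, 0.01887, 0.03302, 0.0283, 0.00472, 0.01887, 0.68396, 0.04245 (working shown to 5 dp, full precision carried).
Each pᵢ ln pᵢ term: 0.00472×(-5.35659)=-0.02527, 0.0566×(-2.87168)=-0.16255, 0.04245×(-3.15936)=-0.13412, 0.06132×(-2.79164)=-0.17119, 0.00472×(-5.35659)=-0.02527, 0.01887×(-3.97029)=-0.07491, 0.03302×(-3.41068)=-0.11262, 0.0283×(-3.56483)=-0.10089, 0.00472×(-5.35659)=-0.02527, 0.01887×(-3.97029)=-0.07491, 0.68396×(-0.37985)=-0.25980, 0.04245×(-3.15936)=-0.13412.
Sum = -1.30092, so H' = 1.301.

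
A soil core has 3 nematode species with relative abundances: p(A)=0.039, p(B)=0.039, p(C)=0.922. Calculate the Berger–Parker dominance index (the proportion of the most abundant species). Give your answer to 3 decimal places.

0.922

The largest proportion is 0.922, i.e. d = 0.922 to 3 decimal places.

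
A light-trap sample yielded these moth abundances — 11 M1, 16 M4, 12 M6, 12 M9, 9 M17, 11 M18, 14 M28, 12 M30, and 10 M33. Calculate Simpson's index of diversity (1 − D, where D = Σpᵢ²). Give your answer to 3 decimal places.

0.886

Total N = 11+16+12+12+9+11+14+12+10 = 107, so the proportions are 0.1028, 0.14953, 0.11215, 0.11215, 0.08411, 0.1028, 0.13084, 0.11215, 0.09346 (working shown to 5 dp, full precision carried).
D = 0.1028² + 0.14953² + 0.11215² + 0.11215² + 0.08411² + 0.1028² + 0.13084² + 0.11215² + 0.09346² = 0.01057 + 0.02236 + 0.01258 + 0.01258 + 0.00707 + 0.01057 + 0.01712 + 0.01258 + 0.00873 = 0.11416.
So 1 − D = 0.88584, i.e. 0.886 to 3 decimal places.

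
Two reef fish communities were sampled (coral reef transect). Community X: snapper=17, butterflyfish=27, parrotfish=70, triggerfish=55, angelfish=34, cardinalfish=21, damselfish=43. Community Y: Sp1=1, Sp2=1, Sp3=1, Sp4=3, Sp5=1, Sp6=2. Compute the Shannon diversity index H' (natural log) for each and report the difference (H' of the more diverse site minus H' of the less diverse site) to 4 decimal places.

Community X: N=267, proportions 0.06367, 0.101124, 0.262172, 0.205993, 0.127341, 0.078652, 0.161049, giving H' = 1.840009 (working shown to 6 dp, full precision carried).
Community Y: N=9, proportions 0.111111, 0.111111, 0.111111, 0.333333, 0.111111, 0.222222, giving H' = 1.676988.
Difference = |1.840009 − 1.676988| = 0.163021, i.e. 0.1630 to 4 decimal places.

0.1630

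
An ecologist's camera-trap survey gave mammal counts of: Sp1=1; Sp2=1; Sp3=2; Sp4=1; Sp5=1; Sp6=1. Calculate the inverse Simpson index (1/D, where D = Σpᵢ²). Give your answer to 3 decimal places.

Total N = 1+1+2+1+1+1 = 7, so the proportions are 0.1428571, 0.1428571, 0.2857143, 0.1428571, 0.1428571, 0.1428571 (working shown to 7 dp, full precision carried).
D = 0.1428571² + 0.1428571² + 0.2857143² + 0.1428571² + 0.1428571² + 0.1428571² = 0.0204082 + 0.0204082 + 0.0816327 + 0.0204082 + 0.0204082 + 0.0204082 = 0.1836735.
So 1/D = 5.44444, i.e. 5.444 to 3 decimal places.

5.444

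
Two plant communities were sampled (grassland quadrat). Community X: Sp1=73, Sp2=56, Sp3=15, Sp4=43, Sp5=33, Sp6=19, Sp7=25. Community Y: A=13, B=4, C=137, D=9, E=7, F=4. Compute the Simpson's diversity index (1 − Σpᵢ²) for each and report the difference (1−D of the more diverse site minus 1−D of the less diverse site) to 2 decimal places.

0.45

Community X: N=264, proportions 0.2765, 0.2121, 0.0568, 0.1629, 0.125, 0.072, 0.0947, giving 1−D = 0.8190 (working shown to 4 dp, full precision carried).
Community Y: N=174, proportions 0.0747, 0.023, 0.7874, 0.0517, 0.0402, 0.023, giving 1−D = 0.3691.
Difference = |0.8190 − 0.3691| = 0.4499, i.e. 0.45 to 2 decimal places.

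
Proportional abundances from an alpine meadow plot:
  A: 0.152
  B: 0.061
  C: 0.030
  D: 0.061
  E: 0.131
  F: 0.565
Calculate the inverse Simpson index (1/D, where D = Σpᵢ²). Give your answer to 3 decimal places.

2.719

D = 0.152² + 0.061² + 0.03² + 0.061² + 0.131² + 0.565² = 0.023104 + 0.003721 + 0.000900 + 0.003721 + 0.017161 + 0.319225 = 0.367832 (working shown to 6 dp, full precision carried).
So 1/D = 2.71863, i.e. 2.719 to 3 decimal places.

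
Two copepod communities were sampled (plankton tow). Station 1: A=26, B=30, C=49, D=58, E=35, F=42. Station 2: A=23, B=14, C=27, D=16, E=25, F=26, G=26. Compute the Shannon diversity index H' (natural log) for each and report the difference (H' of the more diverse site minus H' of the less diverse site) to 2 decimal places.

0.17

Station 1: N=240, proportions 0.1083, 0.125, 0.2042, 0.2417, 0.1458, 0.175, giving H' = 1.7541 (working shown to 4 dp, full precision carried).
Station 2: N=157, proportions 0.1465, 0.0892, 0.172, 0.1019, 0.1592, 0.1656, 0.1656, giving H' = 1.9205.
Difference = |1.7541 − 1.9205| = 0.1664, i.e. 0.17 to 2 decimal places.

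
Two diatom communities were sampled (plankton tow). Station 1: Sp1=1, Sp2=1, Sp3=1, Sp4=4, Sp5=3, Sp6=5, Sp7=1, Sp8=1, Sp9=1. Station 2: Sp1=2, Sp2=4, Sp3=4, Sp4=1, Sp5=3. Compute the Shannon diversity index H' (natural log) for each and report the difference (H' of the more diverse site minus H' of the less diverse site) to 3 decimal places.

Station 1: N=18, proportions 0.05556, 0.05556, 0.05556, 0.22222, 0.16667, 0.27778, 0.05556, 0.05556, 0.05556, giving H' = 1.95214 (working shown to 5 dp, full precision carried).
Station 2: N=14, proportions 0.14286, 0.28571, 0.28571, 0.07143, 0.21429, giving H' = 1.51245.
Difference = |1.95214 − 1.51245| = 0.43969, i.e. 0.440 to 3 decimal places.

0.440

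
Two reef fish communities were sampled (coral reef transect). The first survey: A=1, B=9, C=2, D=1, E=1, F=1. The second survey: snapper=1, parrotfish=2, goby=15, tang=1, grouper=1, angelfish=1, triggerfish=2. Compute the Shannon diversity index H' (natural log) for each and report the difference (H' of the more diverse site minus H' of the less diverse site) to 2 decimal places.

0.05

The first survey: N=15, proportions 0.0667, 0.6, 0.1333, 0.0667, 0.0667, 0.0667, giving H' = 1.2973 (working shown to 4 dp, full precision carried).
The second survey: N=23, proportions 0.0435, 0.087, 0.6522, 0.0435, 0.0435, 0.0435, 0.087, giving H' = 1.2488.
Difference = |1.2973 − 1.2488| = 0.0485, i.e. 0.05 to 2 decimal places.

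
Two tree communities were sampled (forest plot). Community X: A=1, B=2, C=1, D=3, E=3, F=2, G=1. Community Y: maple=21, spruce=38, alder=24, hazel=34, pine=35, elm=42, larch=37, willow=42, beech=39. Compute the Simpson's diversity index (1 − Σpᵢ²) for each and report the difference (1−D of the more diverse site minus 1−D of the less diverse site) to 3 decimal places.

Community X: N=13, proportions 0.07692, 0.15385, 0.07692, 0.23077, 0.23077, 0.15385, 0.07692, giving 1−D = 0.82840 (working shown to 5 dp, full precision carried).
Community Y: N=312, proportions 0.06731, 0.12179, 0.07692, 0.10897, 0.11218, 0.13462, 0.11859, 0.13462, 0.125, giving 1−D = 0.88433.
Difference = |0.82840 − 0.88433| = 0.05593, i.e. 0.056 to 3 decimal places.

0.056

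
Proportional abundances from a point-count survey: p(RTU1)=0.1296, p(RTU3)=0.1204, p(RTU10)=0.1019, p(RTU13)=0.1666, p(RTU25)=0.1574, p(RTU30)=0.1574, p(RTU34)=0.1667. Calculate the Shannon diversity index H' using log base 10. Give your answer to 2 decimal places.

0.84

Each pᵢ log₁₀ pᵢ term (working shown to 4 dp, full precision carried): 0.1296×(-0.8874)=-0.1150, 0.1204×(-0.9194)=-0.1107, 0.1019×(-0.9918)=-0.1011, 0.1666×(-0.7783)=-0.1297, 0.1574×(-0.8030)=-0.1264, 0.1574×(-0.8030)=-0.1264, 0.1667×(-0.7781)=-0.1297.
Sum = -0.8389, so H' = 0.84.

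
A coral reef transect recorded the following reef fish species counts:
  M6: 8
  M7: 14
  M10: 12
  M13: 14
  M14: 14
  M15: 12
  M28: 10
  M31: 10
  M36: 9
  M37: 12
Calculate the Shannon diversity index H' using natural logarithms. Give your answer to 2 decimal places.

2.29

Total N = 8+14+12+14+14+12+10+10+9+12 = 115, so the proportions are 0.0696, 0.1217, 0.1043, 0.1217, 0.1217, 0.1043, 0.087, 0.087, 0.0783, 0.1043 (working shown to 4 dp, full precision carried).
Each pᵢ ln pᵢ term: 0.0696×(-2.6655)=-0.1854, 0.1217×(-2.1059)=-0.2564, 0.1043×(-2.2600)=-0.2358, 0.1217×(-2.1059)=-0.2564, 0.1217×(-2.1059)=-0.2564, 0.1043×(-2.2600)=-0.2358, 0.087×(-2.4423)=-0.2124, 0.087×(-2.4423)=-0.2124, 0.0783×(-2.5477)=-0.1994, 0.1043×(-2.2600)=-0.2358.
Sum = -2.2862, so H' = 2.29.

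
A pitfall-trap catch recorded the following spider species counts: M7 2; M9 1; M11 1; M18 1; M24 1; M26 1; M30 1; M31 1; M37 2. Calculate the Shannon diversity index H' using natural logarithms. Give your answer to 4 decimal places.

2.1458

Total N = 2+1+1+1+1+1+1+1+2 = 11, so the proportions are 0.181818, 0.090909, 0.090909, 0.090909, 0.090909, 0.090909, 0.090909, 0.090909, 0.181818 (working shown to 6 dp, full precision carried).
Each pᵢ ln pᵢ term: 0.181818×(-1.704748)=-0.309954, 0.090909×(-2.397895)=-0.217990, 0.090909×(-2.397895)=-0.217990, 0.090909×(-2.397895)=-0.217990, 0.090909×(-2.397895)=-0.217990, 0.090909×(-2.397895)=-0.217990, 0.090909×(-2.397895)=-0.217990, 0.090909×(-2.397895)=-0.217990, 0.181818×(-1.704748)=-0.309954.
Sum = -2.145842, so H' = 2.1458.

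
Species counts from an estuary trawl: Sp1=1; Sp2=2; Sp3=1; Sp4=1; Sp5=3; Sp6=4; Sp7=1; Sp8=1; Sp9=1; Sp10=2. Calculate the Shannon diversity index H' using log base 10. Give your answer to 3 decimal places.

0.934

Total N = 1+2+1+1+3+4+1+1+1+2 = 17, so the proportions are 0.05882, 0.11765, 0.05882, 0.05882, 0.17647, 0.23529, 0.05882, 0.05882, 0.05882, 0.11765 (working shown to 5 dp, full precision carried).
Each pᵢ log₁₀ pᵢ term: 0.05882×(-1.23045)=-0.07238, 0.11765×(-0.92942)=-0.10934, 0.05882×(-1.23045)=-0.07238, 0.05882×(-1.23045)=-0.07238, 0.17647×(-0.75333)=-0.13294, 0.23529×(-0.62839)=-0.14786, 0.05882×(-1.23045)=-0.07238, 0.05882×(-1.23045)=-0.07238, 0.05882×(-1.23045)=-0.07238, 0.11765×(-0.92942)=-0.10934.
Sum = -0.93376, so H' = 0.934.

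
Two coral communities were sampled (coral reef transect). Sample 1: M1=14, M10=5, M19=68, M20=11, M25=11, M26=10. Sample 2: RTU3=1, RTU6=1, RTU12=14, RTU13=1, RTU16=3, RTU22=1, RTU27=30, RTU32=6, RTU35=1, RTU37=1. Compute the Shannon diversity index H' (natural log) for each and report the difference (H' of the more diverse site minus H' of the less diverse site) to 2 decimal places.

Sample 1: N=119, proportions 0.11765, 0.04202, 0.57143, 0.09244, 0.09244, 0.08403, giving H' = 1.35307 (working shown to 5 dp, full precision carried).
Sample 2: N=59, proportions 0.01695, 0.01695, 0.23729, 0.01695, 0.05085, 0.01695, 0.50847, 0.10169, 0.01695, 0.01695, giving H' = 1.48382.
Difference = |1.35307 − 1.48382| = 0.13075, i.e. 0.13 to 2 decimal places.

0.13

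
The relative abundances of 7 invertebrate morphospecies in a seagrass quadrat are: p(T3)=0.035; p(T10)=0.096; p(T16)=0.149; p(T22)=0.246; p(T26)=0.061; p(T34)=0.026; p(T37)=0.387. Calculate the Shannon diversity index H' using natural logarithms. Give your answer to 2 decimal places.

1.60

Each pᵢ ln pᵢ term (working shown to 4 dp, full precision carried): 0.035×(-3.3524)=-0.1173, 0.096×(-2.3434)=-0.2250, 0.149×(-1.9038)=-0.2837, 0.246×(-1.4024)=-0.3450, 0.061×(-2.7969)=-0.1706, 0.026×(-3.6497)=-0.0949, 0.387×(-0.9493)=-0.3674.
Sum = -1.6039, so H' = 1.60.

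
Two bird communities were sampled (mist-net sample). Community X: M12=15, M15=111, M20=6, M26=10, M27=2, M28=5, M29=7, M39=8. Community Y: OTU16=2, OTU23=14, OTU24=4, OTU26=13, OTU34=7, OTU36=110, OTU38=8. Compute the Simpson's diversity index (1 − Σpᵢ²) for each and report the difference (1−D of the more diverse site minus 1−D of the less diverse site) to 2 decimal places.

0.03

Community X: N=164, proportions 0.0915, 0.6768, 0.0366, 0.061, 0.0122, 0.0305, 0.0427, 0.0488, giving 1−D = 0.5232 (working shown to 4 dp, full precision carried).
Community Y: N=158, proportions 0.0127, 0.0886, 0.0253, 0.0823, 0.0443, 0.6962, 0.0506, giving 1−D = 0.4954.
Difference = |0.5232 − 0.4954| = 0.0278, i.e. 0.03 to 2 decimal places.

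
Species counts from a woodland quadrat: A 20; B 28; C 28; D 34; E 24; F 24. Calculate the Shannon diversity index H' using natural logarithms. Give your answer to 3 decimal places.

Total N = 20+28+28+34+24+24 = 158, so the proportions are 0.12658, 0.17722, 0.17722, 0.21519, 0.1519, 0.1519 (working shown to 5 dp, full precision carried).
Each pᵢ ln pᵢ term: 0.12658×(-2.06686)=-0.26163, 0.17722×(-1.73039)=-0.30665, 0.17722×(-1.73039)=-0.30665, 0.21519×(-1.53623)=-0.33058, 0.1519×(-1.88454)=-0.28626, 0.1519×(-1.88454)=-0.28626.
Sum = -1.77803, so H' = 1.778.

1.778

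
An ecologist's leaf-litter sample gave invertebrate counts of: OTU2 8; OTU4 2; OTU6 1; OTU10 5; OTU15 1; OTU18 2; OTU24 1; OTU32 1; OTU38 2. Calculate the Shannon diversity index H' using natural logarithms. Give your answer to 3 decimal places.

1.882

Total N = 8+2+1+5+1+2+1+1+2 = 23, so the proportions are 0.34783, 0.08696, 0.04348, 0.21739, 0.04348, 0.08696, 0.04348, 0.04348, 0.08696 (working shown to 5 dp, full precision carried).
Each pᵢ ln pᵢ term: 0.34783×(-1.05605)=-0.36732, 0.08696×(-2.44235)=-0.21238, 0.04348×(-3.13549)=-0.13633, 0.21739×(-1.52606)=-0.33175, 0.04348×(-3.13549)=-0.13633, 0.08696×(-2.44235)=-0.21238, 0.04348×(-3.13549)=-0.13633, 0.04348×(-3.13549)=-0.13633, 0.08696×(-2.44235)=-0.21238.
Sum = -1.88151, so H' = 1.882.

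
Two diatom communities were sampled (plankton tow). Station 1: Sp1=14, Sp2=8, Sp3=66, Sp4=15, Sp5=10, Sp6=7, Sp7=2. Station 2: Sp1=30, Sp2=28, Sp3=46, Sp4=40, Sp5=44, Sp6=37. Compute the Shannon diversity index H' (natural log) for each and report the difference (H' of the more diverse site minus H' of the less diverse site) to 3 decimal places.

Station 1: N=122, proportions 0.11475, 0.06557, 0.54098, 0.12295, 0.08197, 0.05738, 0.01639, giving H' = 1.45358 (working shown to 5 dp, full precision carried).
Station 2: N=225, proportions 0.13333, 0.12444, 0.20444, 0.17778, 0.19556, 0.16444, giving H' = 1.77557.
Difference = |1.45358 − 1.77557| = 0.32199, i.e. 0.322 to 3 decimal places.

0.322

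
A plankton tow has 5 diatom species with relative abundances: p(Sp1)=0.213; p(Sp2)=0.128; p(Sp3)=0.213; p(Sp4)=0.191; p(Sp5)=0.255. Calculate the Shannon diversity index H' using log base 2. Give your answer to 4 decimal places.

2.2889

Each pᵢ log₂ pᵢ term (working shown to 6 dp, full precision carried): 0.213×(-2.231075)=-0.475219, 0.128×(-2.965784)=-0.379620, 0.213×(-2.231075)=-0.475219, 0.191×(-2.388355)=-0.456176, 0.255×(-1.971431)=-0.502715.
Sum = -2.288949, so H' = 2.2889.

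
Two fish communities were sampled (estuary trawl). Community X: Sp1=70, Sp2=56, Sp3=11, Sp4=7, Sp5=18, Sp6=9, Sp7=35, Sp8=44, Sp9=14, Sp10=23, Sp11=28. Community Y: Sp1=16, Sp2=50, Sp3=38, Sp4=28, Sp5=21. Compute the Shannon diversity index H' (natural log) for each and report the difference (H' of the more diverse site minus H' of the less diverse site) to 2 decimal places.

0.64

Community X: N=315, proportions 0.2222, 0.1778, 0.0349, 0.0222, 0.0571, 0.0286, 0.1111, 0.1397, 0.0444, 0.073, 0.0889, giving H' = 2.1719 (working shown to 4 dp, full precision carried).
Community Y: N=153, proportions 0.1046, 0.3268, 0.2484, 0.183, 0.1373, giving H' = 1.5309.
Difference = |2.1719 − 1.5309| = 0.6410, i.e. 0.64 to 2 decimal places.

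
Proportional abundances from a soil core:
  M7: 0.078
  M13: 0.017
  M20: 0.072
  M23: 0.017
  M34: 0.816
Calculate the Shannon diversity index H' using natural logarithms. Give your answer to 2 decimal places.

Each pᵢ ln pᵢ term (working shown to 4 dp, full precision carried): 0.078×(-2.5510)=-0.1990, 0.017×(-4.0745)=-0.0693, 0.072×(-2.6311)=-0.1894, 0.017×(-4.0745)=-0.0693, 0.816×(-0.2033)=-0.1659.
Sum = -0.6929, so H' = 0.69.

0.69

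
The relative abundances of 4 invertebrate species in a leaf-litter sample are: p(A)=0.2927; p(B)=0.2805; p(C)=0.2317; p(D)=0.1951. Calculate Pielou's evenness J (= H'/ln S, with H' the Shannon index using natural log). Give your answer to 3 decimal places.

H' = −Σ pᵢ ln pᵢ = −((-0.35961) + (-0.35657) + (-0.33882) + (-0.31884)) = 1.37384 (working shown to 5 dp, full precision carried).
With S = 4 species, ln S = 1.38629, so J = 1.37384/1.38629 = 0.99101, i.e. 0.991 to 3 decimal places.

0.991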